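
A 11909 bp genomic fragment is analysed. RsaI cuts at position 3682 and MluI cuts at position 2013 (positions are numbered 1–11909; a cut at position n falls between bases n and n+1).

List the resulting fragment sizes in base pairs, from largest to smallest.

8227, 2013, 1669 bp

Combined cut positions (sorted): 2013, 3682.
Linear molecule, 2 cuts → 3 fragments:
  2013 − 0 = 2013 bp
  3682 − 2013 = 1669 bp
  11909 − 3682 = 8227 bp
Sorted largest to smallest: 8227, 2013, 1669 bp.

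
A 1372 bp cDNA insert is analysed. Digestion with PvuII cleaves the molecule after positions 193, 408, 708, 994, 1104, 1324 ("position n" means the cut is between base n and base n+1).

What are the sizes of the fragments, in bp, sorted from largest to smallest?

300, 286, 220, 215, 193, 110, 48 bp

Linear molecule, 6 cuts → 7 fragments:
  193 − 0 = 193 bp
  408 − 193 = 215 bp
  708 − 408 = 300 bp
  994 − 708 = 286 bp
  1104 − 994 = 110 bp
  1324 − 1104 = 220 bp
  1372 − 1324 = 48 bp
Sorted largest to smallest: 300, 286, 220, 215, 193, 110, 48 bp.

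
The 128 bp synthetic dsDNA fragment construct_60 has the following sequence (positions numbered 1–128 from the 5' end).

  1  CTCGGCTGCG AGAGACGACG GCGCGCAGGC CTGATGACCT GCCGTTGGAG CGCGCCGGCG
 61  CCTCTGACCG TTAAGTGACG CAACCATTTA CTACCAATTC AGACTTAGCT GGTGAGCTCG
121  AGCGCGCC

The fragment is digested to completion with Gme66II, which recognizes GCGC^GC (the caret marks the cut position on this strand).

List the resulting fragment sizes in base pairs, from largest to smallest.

Gme66II sites (GCGCGC) start at positions 21, 50, 122.
Gme66II cuts after base 4 of each site, so after positions 24, 53, 125.
Linear molecule, 3 cuts → 4 fragments:
  1–24 → 24 bp
  25–53 → 29 bp
  54–125 → 72 bp
  126–128 → 3 bp
Sorted largest to smallest: 72, 29, 24, 3 bp.

72, 29, 24, 3 bp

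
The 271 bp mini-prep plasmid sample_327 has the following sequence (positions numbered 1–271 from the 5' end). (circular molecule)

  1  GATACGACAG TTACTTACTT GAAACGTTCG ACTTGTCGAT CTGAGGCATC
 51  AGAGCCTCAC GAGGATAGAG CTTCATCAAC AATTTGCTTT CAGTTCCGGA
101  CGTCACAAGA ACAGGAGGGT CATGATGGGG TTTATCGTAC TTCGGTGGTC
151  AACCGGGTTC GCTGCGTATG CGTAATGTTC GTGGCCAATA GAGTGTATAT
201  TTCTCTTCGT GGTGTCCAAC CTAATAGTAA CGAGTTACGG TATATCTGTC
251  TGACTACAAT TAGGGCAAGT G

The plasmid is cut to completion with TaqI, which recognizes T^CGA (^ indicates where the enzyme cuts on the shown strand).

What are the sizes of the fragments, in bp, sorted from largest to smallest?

263, 8 bp

TaqI sites (TCGA) start at positions 28, 36.
TaqI cuts after the first base of each site, so after positions 28, 36.
Circular molecule, 2 cuts → 2 fragments:
  29–36 → 8 bp
  37–271 then 1–28 → 235 + 28 = 263 bp
Sorted largest to smallest: 263, 8 bp.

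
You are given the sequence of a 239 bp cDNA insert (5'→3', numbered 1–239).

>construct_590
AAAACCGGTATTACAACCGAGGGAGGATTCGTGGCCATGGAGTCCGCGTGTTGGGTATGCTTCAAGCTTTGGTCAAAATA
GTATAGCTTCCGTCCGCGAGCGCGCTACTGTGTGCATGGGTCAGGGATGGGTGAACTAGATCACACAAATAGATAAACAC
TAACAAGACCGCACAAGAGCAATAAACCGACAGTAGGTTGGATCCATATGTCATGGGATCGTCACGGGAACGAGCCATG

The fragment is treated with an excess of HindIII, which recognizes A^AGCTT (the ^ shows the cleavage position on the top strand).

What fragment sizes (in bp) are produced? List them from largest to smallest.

The HindIII site (AAGCTT) starts at position 64.
HindIII cuts after the first base of each site, so after position 64.
Linear molecule, 1 cut → 2 fragments:
  1–64 → 64 bp
  65–239 → 175 bp
Sorted largest to smallest: 175, 64 bp.

175, 64 bp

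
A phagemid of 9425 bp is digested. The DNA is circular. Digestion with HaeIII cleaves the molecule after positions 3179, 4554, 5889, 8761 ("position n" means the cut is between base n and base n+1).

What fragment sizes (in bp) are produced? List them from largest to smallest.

3843, 2872, 1375, 1335 bp

Circular molecule, 4 cuts → 4 fragments:
  4554 − 3179 = 1375 bp
  5889 − 4554 = 1335 bp
  8761 − 5889 = 2872 bp
  wrap: 9425 − 8761 + 3179 = 3843 bp
Sorted largest to smallest: 3843, 2872, 1375, 1335 bp.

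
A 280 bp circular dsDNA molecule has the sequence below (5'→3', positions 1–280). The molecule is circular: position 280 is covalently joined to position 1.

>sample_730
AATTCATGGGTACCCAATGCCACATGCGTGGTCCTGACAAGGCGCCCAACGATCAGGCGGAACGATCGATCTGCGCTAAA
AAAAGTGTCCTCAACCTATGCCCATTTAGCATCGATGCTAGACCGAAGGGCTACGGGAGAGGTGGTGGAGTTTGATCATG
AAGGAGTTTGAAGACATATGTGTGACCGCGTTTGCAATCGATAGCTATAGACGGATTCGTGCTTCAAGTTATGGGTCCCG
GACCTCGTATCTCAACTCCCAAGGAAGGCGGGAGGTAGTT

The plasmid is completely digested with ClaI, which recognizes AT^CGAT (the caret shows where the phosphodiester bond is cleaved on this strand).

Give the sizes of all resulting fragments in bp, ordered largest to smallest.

ClaI sites (ATCGAT) start at positions 65, 111, 197.
ClaI cuts after base 2 of each site, so after positions 66, 112, 198.
Circular molecule, 3 cuts → 3 fragments:
  67–112 → 46 bp
  113–198 → 86 bp
  199–280 then 1–66 → 82 + 66 = 148 bp
Sorted largest to smallest: 148, 86, 46 bp.

148, 86, 46 bp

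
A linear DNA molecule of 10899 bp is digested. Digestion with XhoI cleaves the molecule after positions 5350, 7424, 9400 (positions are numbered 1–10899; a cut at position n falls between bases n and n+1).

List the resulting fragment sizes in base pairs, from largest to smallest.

Linear molecule, 3 cuts → 4 fragments:
  5350 − 0 = 5350 bp
  7424 − 5350 = 2074 bp
  9400 − 7424 = 1976 bp
  10899 − 9400 = 1499 bp
Sorted largest to smallest: 5350, 2074, 1976, 1499 bp.

5350, 2074, 1976, 1499 bp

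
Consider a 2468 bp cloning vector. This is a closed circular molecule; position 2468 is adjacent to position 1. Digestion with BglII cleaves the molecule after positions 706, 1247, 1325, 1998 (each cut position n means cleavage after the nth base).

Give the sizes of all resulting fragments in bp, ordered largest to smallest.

Circular molecule, 4 cuts → 4 fragments:
  1247 − 706 = 541 bp
  1325 − 1247 = 78 bp
  1998 − 1325 = 673 bp
  wrap: 2468 − 1998 + 706 = 1176 bp
Sorted largest to smallest: 1176, 673, 541, 78 bp.

1176, 673, 541, 78 bp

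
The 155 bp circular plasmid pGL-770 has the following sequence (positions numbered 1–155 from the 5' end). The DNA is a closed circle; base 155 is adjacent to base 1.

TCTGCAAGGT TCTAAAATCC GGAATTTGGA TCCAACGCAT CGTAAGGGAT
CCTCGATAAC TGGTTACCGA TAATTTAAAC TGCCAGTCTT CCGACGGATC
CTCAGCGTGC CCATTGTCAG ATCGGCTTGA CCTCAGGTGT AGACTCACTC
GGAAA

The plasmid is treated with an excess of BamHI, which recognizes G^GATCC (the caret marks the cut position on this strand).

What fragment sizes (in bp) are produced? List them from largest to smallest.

BamHI sites (GGATCC) start at positions 28, 47, 96.
BamHI cuts after the first base of each site, so after positions 28, 47, 96.
Circular molecule, 3 cuts → 3 fragments:
  29–47 → 19 bp
  48–96 → 49 bp
  97–155 then 1–28 → 59 + 28 = 87 bp
Sorted largest to smallest: 87, 49, 19 bp.

87, 49, 19 bp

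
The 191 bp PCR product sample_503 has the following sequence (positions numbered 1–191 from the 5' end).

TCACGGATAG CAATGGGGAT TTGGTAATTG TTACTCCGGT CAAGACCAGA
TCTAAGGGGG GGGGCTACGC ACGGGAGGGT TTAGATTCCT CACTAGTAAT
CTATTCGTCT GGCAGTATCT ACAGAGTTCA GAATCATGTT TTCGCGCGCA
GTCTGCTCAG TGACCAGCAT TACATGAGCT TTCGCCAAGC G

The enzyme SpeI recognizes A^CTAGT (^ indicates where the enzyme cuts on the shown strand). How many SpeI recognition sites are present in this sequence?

ACTAGT occurs starting at position 92.
SpeI cuts at 1 site.

1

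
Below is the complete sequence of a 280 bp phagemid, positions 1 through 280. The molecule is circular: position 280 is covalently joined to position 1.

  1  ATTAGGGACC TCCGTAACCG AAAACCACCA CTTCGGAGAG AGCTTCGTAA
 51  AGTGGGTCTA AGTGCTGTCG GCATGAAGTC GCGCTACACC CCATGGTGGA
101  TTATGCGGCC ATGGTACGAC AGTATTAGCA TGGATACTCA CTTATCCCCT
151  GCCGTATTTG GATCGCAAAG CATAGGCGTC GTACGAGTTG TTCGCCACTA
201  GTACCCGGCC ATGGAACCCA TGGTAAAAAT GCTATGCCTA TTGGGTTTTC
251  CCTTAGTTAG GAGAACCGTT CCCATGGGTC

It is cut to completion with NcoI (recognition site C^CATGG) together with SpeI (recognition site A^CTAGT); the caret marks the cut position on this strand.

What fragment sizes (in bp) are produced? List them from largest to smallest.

99, 88, 54, 18, 12, 9 bp

NcoI sites (CCATGG) start at positions 91, 109, 209, 218, 272.
NcoI cuts after the first base of each site, so after positions 91, 109, 209, 218, 272.
The SpeI site (ACTAGT) starts at position 197.
SpeI cuts after the first base of each site, so after position 197.
Combined cut positions: 91, 109, 197, 209, 218, 272.
Circular molecule, 6 cuts → 6 fragments:
  92–109 → 18 bp
  110–197 → 88 bp
  198–209 → 12 bp
  210–218 → 9 bp
  219–272 → 54 bp
  273–280 then 1–91 → 8 + 91 = 99 bp
Sorted largest to smallest: 99, 88, 54, 18, 12, 9 bp.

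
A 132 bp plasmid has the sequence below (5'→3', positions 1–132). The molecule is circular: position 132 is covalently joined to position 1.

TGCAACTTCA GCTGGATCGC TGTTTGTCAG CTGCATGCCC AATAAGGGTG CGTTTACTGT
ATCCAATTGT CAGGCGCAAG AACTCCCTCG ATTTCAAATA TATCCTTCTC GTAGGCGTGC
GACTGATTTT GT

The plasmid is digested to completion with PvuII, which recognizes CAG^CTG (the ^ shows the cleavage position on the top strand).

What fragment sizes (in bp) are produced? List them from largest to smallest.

PvuII sites (CAGCTG) start at positions 9, 28.
PvuII cuts after base 3 of each site, so after positions 11, 30.
Circular molecule, 2 cuts → 2 fragments:
  12–30 → 19 bp
  31–132 then 1–11 → 102 + 11 = 113 bp
Sorted largest to smallest: 113, 19 bp.

113, 19 bp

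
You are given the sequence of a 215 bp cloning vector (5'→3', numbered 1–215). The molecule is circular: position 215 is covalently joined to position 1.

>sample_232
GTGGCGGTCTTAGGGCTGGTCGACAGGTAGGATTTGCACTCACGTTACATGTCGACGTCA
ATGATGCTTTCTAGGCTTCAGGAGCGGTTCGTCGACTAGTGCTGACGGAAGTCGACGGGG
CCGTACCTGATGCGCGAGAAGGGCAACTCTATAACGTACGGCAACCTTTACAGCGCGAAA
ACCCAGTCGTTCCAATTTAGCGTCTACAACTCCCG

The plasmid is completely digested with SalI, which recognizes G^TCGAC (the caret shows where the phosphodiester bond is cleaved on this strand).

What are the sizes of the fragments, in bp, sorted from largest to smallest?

123, 40, 32, 20 bp

SalI sites (GTCGAC) start at positions 19, 51, 91, 111.
SalI cuts after the first base of each site, so after positions 19, 51, 91, 111.
Circular molecule, 4 cuts → 4 fragments:
  20–51 → 32 bp
  52–91 → 40 bp
  92–111 → 20 bp
  112–215 then 1–19 → 104 + 19 = 123 bp
Sorted largest to smallest: 123, 40, 32, 20 bp.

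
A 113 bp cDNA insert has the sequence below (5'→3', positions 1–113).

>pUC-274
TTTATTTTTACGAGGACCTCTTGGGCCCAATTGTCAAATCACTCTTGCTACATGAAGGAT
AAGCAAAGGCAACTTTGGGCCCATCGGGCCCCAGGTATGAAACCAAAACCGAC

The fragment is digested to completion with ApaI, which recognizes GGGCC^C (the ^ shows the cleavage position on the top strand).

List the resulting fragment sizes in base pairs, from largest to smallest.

ApaI sites (GGGCCC) start at positions 23, 77, 86.
ApaI cuts after base 5 of each site (before the last base), so after positions 27, 81, 90.
Linear molecule, 3 cuts → 4 fragments:
  1–27 → 27 bp
  28–81 → 54 bp
  82–90 → 9 bp
  91–113 → 23 bp
Sorted largest to smallest: 54, 27, 23, 9 bp.

54, 27, 23, 9 bp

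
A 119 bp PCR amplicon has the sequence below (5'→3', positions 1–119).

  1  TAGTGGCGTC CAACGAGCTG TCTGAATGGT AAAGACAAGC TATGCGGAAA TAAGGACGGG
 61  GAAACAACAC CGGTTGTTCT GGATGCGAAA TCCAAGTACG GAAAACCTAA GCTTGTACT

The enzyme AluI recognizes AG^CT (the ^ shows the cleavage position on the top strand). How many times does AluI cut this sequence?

AGCT occurs starting at positions 16, 38, 110.
AluI cuts at 3 sites.

3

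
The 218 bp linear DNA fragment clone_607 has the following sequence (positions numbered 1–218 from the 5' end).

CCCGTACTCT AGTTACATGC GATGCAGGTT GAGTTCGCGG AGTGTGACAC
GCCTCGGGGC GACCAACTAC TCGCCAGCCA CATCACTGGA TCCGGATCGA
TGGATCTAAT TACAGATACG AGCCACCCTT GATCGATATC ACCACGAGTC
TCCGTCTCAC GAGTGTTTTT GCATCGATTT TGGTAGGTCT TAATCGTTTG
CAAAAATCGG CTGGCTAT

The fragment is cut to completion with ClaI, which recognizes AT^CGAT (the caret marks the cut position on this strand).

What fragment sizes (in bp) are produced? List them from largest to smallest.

97, 44, 41, 36 bp

ClaI sites (ATCGAT) start at positions 96, 132, 173.
ClaI cuts after base 2 of each site, so after positions 97, 133, 174.
Linear molecule, 3 cuts → 4 fragments:
  1–97 → 97 bp
  98–133 → 36 bp
  134–174 → 41 bp
  175–218 → 44 bp
Sorted largest to smallest: 97, 44, 41, 36 bp.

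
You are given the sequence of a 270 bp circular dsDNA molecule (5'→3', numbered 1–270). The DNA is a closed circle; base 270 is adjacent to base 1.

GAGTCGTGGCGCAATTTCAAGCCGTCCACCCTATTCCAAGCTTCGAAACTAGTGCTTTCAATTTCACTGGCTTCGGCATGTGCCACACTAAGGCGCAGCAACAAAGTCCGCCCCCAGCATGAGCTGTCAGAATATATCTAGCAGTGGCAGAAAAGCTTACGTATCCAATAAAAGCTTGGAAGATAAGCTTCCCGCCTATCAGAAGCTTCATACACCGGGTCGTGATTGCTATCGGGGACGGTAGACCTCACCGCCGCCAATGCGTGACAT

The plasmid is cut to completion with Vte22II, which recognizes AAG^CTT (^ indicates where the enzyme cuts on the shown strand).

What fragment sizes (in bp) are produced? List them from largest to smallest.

115, 105, 19, 18, 13 bp

Vte22II sites (AAGCTT) start at positions 38, 153, 172, 185, 203.
Vte22II cuts after base 3 of each site, so after positions 40, 155, 174, 187, 205.
Circular molecule, 5 cuts → 5 fragments:
  41–155 → 115 bp
  156–174 → 19 bp
  175–187 → 13 bp
  188–205 → 18 bp
  206–270 then 1–40 → 65 + 40 = 105 bp
Sorted largest to smallest: 115, 105, 19, 18, 13 bp.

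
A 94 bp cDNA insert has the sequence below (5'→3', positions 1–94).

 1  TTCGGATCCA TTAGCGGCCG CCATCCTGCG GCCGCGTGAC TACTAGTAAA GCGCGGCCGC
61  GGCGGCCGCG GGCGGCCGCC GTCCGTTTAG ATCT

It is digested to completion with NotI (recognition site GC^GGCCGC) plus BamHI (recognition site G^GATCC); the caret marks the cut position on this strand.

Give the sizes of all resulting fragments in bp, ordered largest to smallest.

NotI sites (GCGGCCGC) start at positions 14, 28, 53, 62, 72.
NotI cuts after base 2 of each site, so after positions 15, 29, 54, 63, 73.
The BamHI site (GGATCC) starts at position 4.
BamHI cuts after the first base of each site, so after position 4.
Combined cut positions: 4, 15, 29, 54, 63, 73.
Linear molecule, 6 cuts → 7 fragments:
  1–4 → 4 bp
  5–15 → 11 bp
  16–29 → 14 bp
  30–54 → 25 bp
  55–63 → 9 bp
  64–73 → 10 bp
  74–94 → 21 bp
Sorted largest to smallest: 25, 21, 14, 11, 10, 9, 4 bp.

25, 21, 14, 11, 10, 9, 4 bp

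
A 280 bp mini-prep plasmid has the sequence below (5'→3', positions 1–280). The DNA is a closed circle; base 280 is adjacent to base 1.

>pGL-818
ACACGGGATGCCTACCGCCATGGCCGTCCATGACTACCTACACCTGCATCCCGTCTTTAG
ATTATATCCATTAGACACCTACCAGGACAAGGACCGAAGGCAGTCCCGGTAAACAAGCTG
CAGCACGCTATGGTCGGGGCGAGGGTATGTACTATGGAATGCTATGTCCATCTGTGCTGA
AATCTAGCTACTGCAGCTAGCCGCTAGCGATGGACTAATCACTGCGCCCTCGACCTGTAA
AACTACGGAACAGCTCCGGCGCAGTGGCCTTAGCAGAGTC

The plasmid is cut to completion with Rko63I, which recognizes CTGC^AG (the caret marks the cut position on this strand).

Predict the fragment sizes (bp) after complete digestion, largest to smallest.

Rko63I sites (CTGCAG) start at positions 118, 191.
Rko63I cuts after base 4 of each site, so after positions 121, 194.
Circular molecule, 2 cuts → 2 fragments:
  122–194 → 73 bp
  195–280 then 1–121 → 86 + 121 = 207 bp
Sorted largest to smallest: 207, 73 bp.

207, 73 bp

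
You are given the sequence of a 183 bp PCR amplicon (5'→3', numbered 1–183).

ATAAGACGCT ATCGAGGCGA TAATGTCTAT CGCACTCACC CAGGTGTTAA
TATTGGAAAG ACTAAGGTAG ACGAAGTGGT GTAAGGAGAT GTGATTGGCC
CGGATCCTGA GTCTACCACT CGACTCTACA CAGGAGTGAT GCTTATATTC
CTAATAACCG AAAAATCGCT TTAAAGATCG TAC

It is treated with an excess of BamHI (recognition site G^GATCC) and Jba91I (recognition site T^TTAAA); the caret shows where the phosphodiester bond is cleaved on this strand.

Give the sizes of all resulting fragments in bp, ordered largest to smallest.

102, 68, 13 bp

The BamHI site (GGATCC) starts at position 102.
BamHI cuts after the first base of each site, so after position 102.
The Jba91I site (TTTAAA) starts at position 170.
Jba91I cuts after the first base of each site, so after position 170.
Combined cut positions: 102, 170.
Linear molecule, 2 cuts → 3 fragments:
  1–102 → 102 bp
  103–170 → 68 bp
  171–183 → 13 bp
Sorted largest to smallest: 102, 68, 13 bp.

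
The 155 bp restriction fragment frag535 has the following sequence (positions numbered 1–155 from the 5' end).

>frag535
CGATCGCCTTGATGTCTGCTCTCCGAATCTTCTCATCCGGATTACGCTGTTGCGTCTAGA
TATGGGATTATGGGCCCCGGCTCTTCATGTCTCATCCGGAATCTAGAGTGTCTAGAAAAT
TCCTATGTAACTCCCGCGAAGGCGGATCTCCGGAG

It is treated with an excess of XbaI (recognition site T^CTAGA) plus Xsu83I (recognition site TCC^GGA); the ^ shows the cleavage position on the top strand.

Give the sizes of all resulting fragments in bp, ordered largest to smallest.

42, 40, 38, 17, 9, 5, 4 bp

XbaI sites (TCTAGA) start at positions 55, 102, 111.
XbaI cuts after the first base of each site, so after positions 55, 102, 111.
Xsu83I sites (TCCGGA) start at positions 36, 95, 149.
Xsu83I cuts after base 3 of each site, so after positions 38, 97, 151.
Combined cut positions: 38, 55, 97, 102, 111, 151.
Linear molecule, 6 cuts → 7 fragments:
  1–38 → 38 bp
  39–55 → 17 bp
  56–97 → 42 bp
  98–102 → 5 bp
  103–111 → 9 bp
  112–151 → 40 bp
  152–155 → 4 bp
Sorted largest to smallest: 42, 40, 38, 17, 9, 5, 4 bp.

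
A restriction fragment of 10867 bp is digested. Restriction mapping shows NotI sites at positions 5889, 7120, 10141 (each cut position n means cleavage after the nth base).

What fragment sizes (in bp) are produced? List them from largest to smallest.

5889, 3021, 1231, 726 bp

Linear molecule, 3 cuts → 4 fragments:
  5889 − 0 = 5889 bp
  7120 − 5889 = 1231 bp
  10141 − 7120 = 3021 bp
  10867 − 10141 = 726 bp
Sorted largest to smallest: 5889, 3021, 1231, 726 bp.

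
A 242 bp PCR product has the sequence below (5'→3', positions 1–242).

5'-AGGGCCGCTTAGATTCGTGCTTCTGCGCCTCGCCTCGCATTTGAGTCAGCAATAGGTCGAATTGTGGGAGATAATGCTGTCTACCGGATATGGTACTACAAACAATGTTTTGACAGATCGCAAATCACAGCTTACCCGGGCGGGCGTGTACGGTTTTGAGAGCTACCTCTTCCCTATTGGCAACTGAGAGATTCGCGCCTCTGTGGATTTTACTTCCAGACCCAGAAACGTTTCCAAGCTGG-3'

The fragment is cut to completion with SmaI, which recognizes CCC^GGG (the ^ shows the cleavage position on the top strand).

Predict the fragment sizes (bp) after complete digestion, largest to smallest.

137, 105 bp

The SmaI site (CCCGGG) starts at position 135.
SmaI cuts after base 3 of each site, so after position 137.
Linear molecule, 1 cut → 2 fragments:
  1–137 → 137 bp
  138–242 → 105 bp
Sorted largest to smallest: 137, 105 bp.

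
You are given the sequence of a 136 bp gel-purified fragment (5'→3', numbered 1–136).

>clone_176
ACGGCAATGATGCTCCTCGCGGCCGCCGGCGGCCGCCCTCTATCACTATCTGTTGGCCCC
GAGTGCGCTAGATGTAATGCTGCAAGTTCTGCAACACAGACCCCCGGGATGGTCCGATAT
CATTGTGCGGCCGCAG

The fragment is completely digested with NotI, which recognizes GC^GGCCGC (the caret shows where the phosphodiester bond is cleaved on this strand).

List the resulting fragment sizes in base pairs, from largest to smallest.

98, 20, 10, 8 bp

NotI sites (GCGGCCGC) start at positions 19, 29, 127.
NotI cuts after base 2 of each site, so after positions 20, 30, 128.
Linear molecule, 3 cuts → 4 fragments:
  1–20 → 20 bp
  21–30 → 10 bp
  31–128 → 98 bp
  129–136 → 8 bp
Sorted largest to smallest: 98, 20, 10, 8 bp.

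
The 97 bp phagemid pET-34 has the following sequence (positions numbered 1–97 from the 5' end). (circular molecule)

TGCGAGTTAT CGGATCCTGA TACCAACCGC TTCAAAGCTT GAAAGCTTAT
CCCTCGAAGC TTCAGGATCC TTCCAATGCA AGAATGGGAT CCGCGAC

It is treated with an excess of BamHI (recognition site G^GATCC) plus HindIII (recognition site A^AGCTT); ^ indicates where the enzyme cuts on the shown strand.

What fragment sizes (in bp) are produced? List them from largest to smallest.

BamHI sites (GGATCC) start at positions 12, 65, 87.
BamHI cuts after the first base of each site, so after positions 12, 65, 87.
HindIII sites (AAGCTT) start at positions 35, 43, 57.
HindIII cuts after the first base of each site, so after positions 35, 43, 57.
Combined cut positions: 12, 35, 43, 57, 65, 87.
Circular molecule, 6 cuts → 6 fragments:
  13–35 → 23 bp
  36–43 → 8 bp
  44–57 → 14 bp
  58–65 → 8 bp
  66–87 → 22 bp
  88–97 then 1–12 → 10 + 12 = 22 bp
Sorted largest to smallest: 23, 22, 22, 14, 8, 8 bp.

23, 22, 22, 14, 8, 8 bp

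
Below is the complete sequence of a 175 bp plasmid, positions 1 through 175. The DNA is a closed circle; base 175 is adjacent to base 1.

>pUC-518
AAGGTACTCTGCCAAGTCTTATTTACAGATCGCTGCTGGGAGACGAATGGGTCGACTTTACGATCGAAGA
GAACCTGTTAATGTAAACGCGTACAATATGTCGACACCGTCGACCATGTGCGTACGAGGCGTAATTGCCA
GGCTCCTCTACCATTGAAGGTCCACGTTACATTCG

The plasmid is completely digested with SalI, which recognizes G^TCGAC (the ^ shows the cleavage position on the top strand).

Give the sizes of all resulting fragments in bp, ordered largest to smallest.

SalI sites (GTCGAC) start at positions 51, 100, 109.
SalI cuts after the first base of each site, so after positions 51, 100, 109.
Circular molecule, 3 cuts → 3 fragments:
  52–100 → 49 bp
  101–109 → 9 bp
  110–175 then 1–51 → 66 + 51 = 117 bp
Sorted largest to smallest: 117, 49, 9 bp.

117, 49, 9 bp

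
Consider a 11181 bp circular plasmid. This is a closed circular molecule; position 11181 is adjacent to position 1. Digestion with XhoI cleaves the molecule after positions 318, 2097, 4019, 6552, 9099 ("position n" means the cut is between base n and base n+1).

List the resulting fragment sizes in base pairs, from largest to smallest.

Circular molecule, 5 cuts → 5 fragments:
  2097 − 318 = 1779 bp
  4019 − 2097 = 1922 bp
  6552 − 4019 = 2533 bp
  9099 − 6552 = 2547 bp
  wrap: 11181 − 9099 + 318 = 2400 bp
Sorted largest to smallest: 2547, 2533, 2400, 1922, 1779 bp.

2547, 2533, 2400, 1922, 1779 bp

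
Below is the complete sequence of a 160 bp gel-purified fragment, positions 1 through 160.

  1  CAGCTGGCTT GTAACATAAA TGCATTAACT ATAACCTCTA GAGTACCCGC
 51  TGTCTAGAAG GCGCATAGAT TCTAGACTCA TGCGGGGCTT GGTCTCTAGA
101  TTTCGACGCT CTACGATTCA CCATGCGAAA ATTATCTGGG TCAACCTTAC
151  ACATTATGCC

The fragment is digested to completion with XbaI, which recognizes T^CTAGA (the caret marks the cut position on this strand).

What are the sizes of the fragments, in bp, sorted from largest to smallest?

XbaI sites (TCTAGA) start at positions 37, 53, 71, 95.
XbaI cuts after the first base of each site, so after positions 37, 53, 71, 95.
Linear molecule, 4 cuts → 5 fragments:
  1–37 → 37 bp
  38–53 → 16 bp
  54–71 → 18 bp
  72–95 → 24 bp
  96–160 → 65 bp
Sorted largest to smallest: 65, 37, 24, 18, 16 bp.

65, 37, 24, 18, 16 bp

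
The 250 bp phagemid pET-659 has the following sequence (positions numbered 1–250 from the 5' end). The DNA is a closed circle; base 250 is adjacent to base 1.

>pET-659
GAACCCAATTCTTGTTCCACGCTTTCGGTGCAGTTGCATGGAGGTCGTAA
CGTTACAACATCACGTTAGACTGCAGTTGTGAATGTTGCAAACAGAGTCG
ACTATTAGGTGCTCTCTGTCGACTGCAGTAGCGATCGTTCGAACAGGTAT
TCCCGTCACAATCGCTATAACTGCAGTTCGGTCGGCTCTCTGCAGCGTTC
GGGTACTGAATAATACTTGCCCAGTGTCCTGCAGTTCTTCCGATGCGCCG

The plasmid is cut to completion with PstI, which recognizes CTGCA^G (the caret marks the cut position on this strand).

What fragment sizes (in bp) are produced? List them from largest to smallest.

92, 52, 48, 39, 19 bp

PstI sites (CTGCAG) start at positions 71, 123, 171, 190, 229.
PstI cuts after base 5 of each site (before the last base), so after positions 75, 127, 175, 194, 233.
Circular molecule, 5 cuts → 5 fragments:
  76–127 → 52 bp
  128–175 → 48 bp
  176–194 → 19 bp
  195–233 → 39 bp
  234–250 then 1–75 → 17 + 75 = 92 bp
Sorted largest to smallest: 92, 52, 48, 39, 19 bp.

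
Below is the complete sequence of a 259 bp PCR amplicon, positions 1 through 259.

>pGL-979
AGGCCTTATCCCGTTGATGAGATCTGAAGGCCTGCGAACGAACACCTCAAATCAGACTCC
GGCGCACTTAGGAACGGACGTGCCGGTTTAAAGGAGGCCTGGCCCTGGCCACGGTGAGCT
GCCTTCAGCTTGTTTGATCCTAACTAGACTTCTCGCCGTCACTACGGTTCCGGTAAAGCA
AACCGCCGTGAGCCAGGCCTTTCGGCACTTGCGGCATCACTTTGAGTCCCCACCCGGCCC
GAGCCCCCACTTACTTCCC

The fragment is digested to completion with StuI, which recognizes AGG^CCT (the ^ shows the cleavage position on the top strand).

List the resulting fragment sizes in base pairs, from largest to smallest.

100, 67, 62, 27, 3 bp

StuI sites (AGGCCT) start at positions 1, 28, 95, 195.
StuI cuts after base 3 of each site, so after positions 3, 30, 97, 197.
Linear molecule, 4 cuts → 5 fragments:
  1–3 → 3 bp
  4–30 → 27 bp
  31–97 → 67 bp
  98–197 → 100 bp
  198–259 → 62 bp
Sorted largest to smallest: 100, 67, 62, 27, 3 bp.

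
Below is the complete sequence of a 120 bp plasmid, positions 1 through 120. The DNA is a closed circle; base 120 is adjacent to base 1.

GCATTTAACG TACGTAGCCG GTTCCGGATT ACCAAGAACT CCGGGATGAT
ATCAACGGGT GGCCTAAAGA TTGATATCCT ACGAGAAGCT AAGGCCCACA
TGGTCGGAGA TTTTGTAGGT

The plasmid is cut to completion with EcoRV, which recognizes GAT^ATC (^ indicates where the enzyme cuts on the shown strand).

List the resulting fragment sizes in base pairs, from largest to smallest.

EcoRV sites (GATATC) start at positions 48, 73.
EcoRV cuts after base 3 of each site, so after positions 50, 75.
Circular molecule, 2 cuts → 2 fragments:
  51–75 → 25 bp
  76–120 then 1–50 → 45 + 50 = 95 bp
Sorted largest to smallest: 95, 25 bp.

95, 25 bp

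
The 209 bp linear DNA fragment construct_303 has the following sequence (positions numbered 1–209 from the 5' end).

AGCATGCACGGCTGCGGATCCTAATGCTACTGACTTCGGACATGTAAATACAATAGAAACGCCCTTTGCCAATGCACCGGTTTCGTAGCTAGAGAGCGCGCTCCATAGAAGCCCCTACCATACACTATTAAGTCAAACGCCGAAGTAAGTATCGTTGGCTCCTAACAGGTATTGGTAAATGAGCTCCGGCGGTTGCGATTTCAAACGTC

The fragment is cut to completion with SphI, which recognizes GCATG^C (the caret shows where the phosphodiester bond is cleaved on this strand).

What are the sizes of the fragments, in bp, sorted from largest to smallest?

The SphI site (GCATGC) starts at position 2.
SphI cuts after base 5 of each site (before the last base), so after position 6.
Linear molecule, 1 cut → 2 fragments:
  1–6 → 6 bp
  7–209 → 203 bp
Sorted largest to smallest: 203, 6 bp.

203, 6 bp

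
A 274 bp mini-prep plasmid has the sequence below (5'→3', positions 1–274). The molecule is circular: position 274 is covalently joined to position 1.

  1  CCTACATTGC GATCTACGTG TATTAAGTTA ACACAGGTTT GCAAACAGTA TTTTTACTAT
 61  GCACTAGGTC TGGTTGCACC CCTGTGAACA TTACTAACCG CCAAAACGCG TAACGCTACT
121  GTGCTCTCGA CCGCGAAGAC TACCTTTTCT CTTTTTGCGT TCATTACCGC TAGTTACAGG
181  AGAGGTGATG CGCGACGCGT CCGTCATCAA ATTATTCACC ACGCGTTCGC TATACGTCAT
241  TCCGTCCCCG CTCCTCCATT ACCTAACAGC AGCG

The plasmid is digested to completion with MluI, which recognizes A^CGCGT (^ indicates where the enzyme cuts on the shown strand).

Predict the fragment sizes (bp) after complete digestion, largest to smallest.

MluI sites (ACGCGT) start at positions 106, 195, 221.
MluI cuts after the first base of each site, so after positions 106, 195, 221.
Circular molecule, 3 cuts → 3 fragments:
  107–195 → 89 bp
  196–221 → 26 bp
  222–274 then 1–106 → 53 + 106 = 159 bp
Sorted largest to smallest: 159, 89, 26 bp.

159, 89, 26 bp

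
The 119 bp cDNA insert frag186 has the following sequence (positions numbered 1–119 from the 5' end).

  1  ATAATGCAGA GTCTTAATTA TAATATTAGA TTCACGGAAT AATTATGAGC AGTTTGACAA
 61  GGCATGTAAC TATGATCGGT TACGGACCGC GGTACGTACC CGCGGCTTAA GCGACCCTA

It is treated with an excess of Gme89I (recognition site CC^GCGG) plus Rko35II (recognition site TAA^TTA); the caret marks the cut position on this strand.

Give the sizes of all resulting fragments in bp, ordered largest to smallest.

Gme89I sites (CCGCGG) start at positions 87, 100.
Gme89I cuts after base 2 of each site, so after positions 88, 101.
Rko35II sites (TAATTA) start at positions 15, 40.
Rko35II cuts after base 3 of each site, so after positions 17, 42.
Combined cut positions: 17, 42, 88, 101.
Linear molecule, 4 cuts → 5 fragments:
  1–17 → 17 bp
  18–42 → 25 bp
  43–88 → 46 bp
  89–101 → 13 bp
  102–119 → 18 bp
Sorted largest to smallest: 46, 25, 18, 17, 13 bp.

46, 25, 18, 17, 13 bp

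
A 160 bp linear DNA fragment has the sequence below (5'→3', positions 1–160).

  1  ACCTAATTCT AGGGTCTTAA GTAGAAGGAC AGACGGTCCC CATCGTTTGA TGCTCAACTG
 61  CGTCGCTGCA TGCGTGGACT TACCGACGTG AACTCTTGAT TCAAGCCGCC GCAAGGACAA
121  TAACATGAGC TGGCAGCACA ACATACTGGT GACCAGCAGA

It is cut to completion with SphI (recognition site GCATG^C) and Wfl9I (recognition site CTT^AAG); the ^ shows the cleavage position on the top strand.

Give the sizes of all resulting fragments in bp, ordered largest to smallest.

The SphI site (GCATGC) starts at position 68.
SphI cuts after base 5 of each site (before the last base), so after position 72.
The Wfl9I site (CTTAAG) starts at position 16.
Wfl9I cuts after base 3 of each site, so after position 18.
Combined cut positions: 18, 72.
Linear molecule, 2 cuts → 3 fragments:
  1–18 → 18 bp
  19–72 → 54 bp
  73–160 → 88 bp
Sorted largest to smallest: 88, 54, 18 bp.

88, 54, 18 bp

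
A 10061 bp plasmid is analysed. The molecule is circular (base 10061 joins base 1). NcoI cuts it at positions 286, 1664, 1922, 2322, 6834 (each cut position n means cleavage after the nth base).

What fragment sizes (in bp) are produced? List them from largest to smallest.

4512, 3513, 1378, 400, 258 bp

Circular molecule, 5 cuts → 5 fragments:
  1664 − 286 = 1378 bp
  1922 − 1664 = 258 bp
  2322 − 1922 = 400 bp
  6834 − 2322 = 4512 bp
  wrap: 10061 − 6834 + 286 = 3513 bp
Sorted largest to smallest: 4512, 3513, 1378, 400, 258 bp.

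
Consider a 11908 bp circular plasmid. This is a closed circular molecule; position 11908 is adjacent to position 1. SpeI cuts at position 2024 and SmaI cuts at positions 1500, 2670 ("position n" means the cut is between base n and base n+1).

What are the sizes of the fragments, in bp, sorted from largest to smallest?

10738, 646, 524 bp

Combined cut positions (sorted): 1500, 2024, 2670.
Circular molecule, 3 cuts → 3 fragments:
  2024 − 1500 = 524 bp
  2670 − 2024 = 646 bp
  wrap: 11908 − 2670 + 1500 = 10738 bp
Sorted largest to smallest: 10738, 646, 524 bp.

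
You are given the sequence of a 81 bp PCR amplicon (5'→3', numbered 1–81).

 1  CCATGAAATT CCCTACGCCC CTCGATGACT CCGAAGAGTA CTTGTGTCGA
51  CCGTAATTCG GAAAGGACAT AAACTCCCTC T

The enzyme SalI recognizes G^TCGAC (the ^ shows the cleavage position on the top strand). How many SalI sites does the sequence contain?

1

GTCGAC occurs starting at position 46.
SalI cuts at 1 site.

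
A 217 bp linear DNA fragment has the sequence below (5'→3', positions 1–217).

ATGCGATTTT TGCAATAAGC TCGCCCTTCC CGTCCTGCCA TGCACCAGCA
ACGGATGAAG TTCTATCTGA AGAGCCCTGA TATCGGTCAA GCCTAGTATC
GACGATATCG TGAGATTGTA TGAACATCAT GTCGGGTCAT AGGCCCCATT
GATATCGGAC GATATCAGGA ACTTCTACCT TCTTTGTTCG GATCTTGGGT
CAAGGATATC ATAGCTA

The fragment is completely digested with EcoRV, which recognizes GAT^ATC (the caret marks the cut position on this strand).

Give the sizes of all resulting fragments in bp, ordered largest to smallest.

81, 47, 44, 25, 10, 10 bp

EcoRV sites (GATATC) start at positions 79, 104, 151, 161, 205.
EcoRV cuts after base 3 of each site, so after positions 81, 106, 153, 163, 207.
Linear molecule, 5 cuts → 6 fragments:
  1–81 → 81 bp
  82–106 → 25 bp
  107–153 → 47 bp
  154–163 → 10 bp
  164–207 → 44 bp
  208–217 → 10 bp
Sorted largest to smallest: 81, 47, 44, 25, 10, 10 bp.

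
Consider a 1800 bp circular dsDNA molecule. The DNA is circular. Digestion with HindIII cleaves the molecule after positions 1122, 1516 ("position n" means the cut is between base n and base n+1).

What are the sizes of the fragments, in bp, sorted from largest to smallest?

1406, 394 bp

Circular molecule, 2 cuts → 2 fragments:
  1516 − 1122 = 394 bp
  wrap: 1800 − 1516 + 1122 = 1406 bp
Sorted largest to smallest: 1406, 394 bp.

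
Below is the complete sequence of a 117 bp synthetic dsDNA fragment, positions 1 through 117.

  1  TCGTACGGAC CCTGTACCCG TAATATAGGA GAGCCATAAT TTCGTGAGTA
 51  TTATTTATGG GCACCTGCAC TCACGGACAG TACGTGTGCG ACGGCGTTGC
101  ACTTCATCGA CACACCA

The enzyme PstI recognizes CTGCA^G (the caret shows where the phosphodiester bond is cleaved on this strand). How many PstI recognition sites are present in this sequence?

0

No occurrence of CTGCAG is present in the sequence.
PstI does not cut: 0 sites.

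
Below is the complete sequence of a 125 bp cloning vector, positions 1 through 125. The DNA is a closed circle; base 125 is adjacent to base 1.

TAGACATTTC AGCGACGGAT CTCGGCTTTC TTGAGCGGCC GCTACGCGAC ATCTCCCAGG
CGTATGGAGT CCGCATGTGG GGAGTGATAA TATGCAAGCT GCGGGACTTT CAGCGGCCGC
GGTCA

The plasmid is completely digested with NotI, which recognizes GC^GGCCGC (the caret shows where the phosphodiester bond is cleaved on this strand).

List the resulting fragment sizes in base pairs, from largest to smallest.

78, 47 bp

NotI sites (GCGGCCGC) start at positions 35, 113.
NotI cuts after base 2 of each site, so after positions 36, 114.
Circular molecule, 2 cuts → 2 fragments:
  37–114 → 78 bp
  115–125 then 1–36 → 11 + 36 = 47 bp
Sorted largest to smallest: 78, 47 bp.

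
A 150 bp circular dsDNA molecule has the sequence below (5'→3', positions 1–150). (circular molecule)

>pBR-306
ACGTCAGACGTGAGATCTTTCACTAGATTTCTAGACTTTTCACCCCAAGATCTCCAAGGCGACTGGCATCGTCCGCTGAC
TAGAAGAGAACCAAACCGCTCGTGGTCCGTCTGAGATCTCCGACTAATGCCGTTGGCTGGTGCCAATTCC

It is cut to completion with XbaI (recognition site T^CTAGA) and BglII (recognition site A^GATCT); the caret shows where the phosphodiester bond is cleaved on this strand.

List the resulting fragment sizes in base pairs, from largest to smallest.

The XbaI site (TCTAGA) starts at position 30.
XbaI cuts after the first base of each site, so after position 30.
BglII sites (AGATCT) start at positions 13, 48, 114.
BglII cuts after the first base of each site, so after positions 13, 48, 114.
Combined cut positions: 13, 30, 48, 114.
Circular molecule, 4 cuts → 4 fragments:
  14–30 → 17 bp
  31–48 → 18 bp
  49–114 → 66 bp
  115–150 then 1–13 → 36 + 13 = 49 bp
Sorted largest to smallest: 66, 49, 18, 17 bp.

66, 49, 18, 17 bp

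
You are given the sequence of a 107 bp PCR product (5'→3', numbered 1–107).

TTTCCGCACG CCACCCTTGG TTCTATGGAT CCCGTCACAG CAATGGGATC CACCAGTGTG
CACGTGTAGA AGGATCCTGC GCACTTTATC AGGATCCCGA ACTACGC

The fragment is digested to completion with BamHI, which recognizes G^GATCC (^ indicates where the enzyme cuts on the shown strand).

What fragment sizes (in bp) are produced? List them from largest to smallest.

27, 26, 20, 19, 15 bp

BamHI sites (GGATCC) start at positions 27, 46, 72, 92.
BamHI cuts after the first base of each site, so after positions 27, 46, 72, 92.
Linear molecule, 4 cuts → 5 fragments:
  1–27 → 27 bp
  28–46 → 19 bp
  47–72 → 26 bp
  73–92 → 20 bp
  93–107 → 15 bp
Sorted largest to smallest: 27, 26, 20, 19, 15 bp.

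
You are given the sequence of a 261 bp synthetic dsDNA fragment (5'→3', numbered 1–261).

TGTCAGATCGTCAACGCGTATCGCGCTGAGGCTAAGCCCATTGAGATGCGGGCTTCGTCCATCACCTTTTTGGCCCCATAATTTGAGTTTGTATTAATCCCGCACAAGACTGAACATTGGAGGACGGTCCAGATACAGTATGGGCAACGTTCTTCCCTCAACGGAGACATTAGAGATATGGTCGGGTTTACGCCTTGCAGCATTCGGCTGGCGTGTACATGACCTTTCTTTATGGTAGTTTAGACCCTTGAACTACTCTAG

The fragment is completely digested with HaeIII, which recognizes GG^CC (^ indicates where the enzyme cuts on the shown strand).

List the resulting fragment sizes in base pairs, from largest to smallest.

The HaeIII site (GGCC) starts at position 72.
HaeIII cuts after base 2 of each site, so after position 73.
Linear molecule, 1 cut → 2 fragments:
  1–73 → 73 bp
  74–261 → 188 bp
Sorted largest to smallest: 188, 73 bp.

188, 73 bp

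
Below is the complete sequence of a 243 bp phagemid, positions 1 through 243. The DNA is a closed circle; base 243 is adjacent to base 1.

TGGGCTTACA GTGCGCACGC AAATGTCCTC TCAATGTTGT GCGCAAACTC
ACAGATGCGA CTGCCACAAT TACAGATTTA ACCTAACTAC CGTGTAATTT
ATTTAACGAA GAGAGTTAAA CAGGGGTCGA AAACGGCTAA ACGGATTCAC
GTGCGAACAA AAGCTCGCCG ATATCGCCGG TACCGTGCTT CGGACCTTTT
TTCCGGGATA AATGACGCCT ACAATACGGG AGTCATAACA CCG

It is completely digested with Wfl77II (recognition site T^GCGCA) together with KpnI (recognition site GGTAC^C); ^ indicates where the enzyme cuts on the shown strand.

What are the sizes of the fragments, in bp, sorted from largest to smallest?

Wfl77II sites (TGCGCA) start at positions 12, 40.
Wfl77II cuts after the first base of each site, so after positions 12, 40.
The KpnI site (GGTACC) starts at position 179.
KpnI cuts after base 5 of each site (before the last base), so after position 183.
Combined cut positions: 12, 40, 183.
Circular molecule, 3 cuts → 3 fragments:
  13–40 → 28 bp
  41–183 → 143 bp
  184–243 then 1–12 → 60 + 12 = 72 bp
Sorted largest to smallest: 143, 72, 28 bp.

143, 72, 28 bp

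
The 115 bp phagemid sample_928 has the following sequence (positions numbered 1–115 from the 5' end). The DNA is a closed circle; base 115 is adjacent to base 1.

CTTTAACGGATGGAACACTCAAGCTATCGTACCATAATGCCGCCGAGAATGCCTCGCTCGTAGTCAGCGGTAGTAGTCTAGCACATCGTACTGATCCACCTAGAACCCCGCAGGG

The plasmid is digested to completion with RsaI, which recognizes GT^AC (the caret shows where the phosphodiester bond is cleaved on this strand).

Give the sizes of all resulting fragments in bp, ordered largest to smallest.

59, 56 bp

RsaI sites (GTAC) start at positions 29, 88.
RsaI cuts after base 2 of each site, so after positions 30, 89.
Circular molecule, 2 cuts → 2 fragments:
  31–89 → 59 bp
  90–115 then 1–30 → 26 + 30 = 56 bp
Sorted largest to smallest: 59, 56 bp.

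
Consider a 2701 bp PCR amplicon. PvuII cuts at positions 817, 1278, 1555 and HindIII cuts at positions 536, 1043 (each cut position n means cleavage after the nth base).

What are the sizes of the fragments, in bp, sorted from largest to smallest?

1146, 536, 281, 277, 235, 226 bp

Combined cut positions (sorted): 536, 817, 1043, 1278, 1555.
Linear molecule, 5 cuts → 6 fragments:
  536 − 0 = 536 bp
  817 − 536 = 281 bp
  1043 − 817 = 226 bp
  1278 − 1043 = 235 bp
  1555 − 1278 = 277 bp
  2701 − 1555 = 1146 bp
Sorted largest to smallest: 1146, 536, 281, 277, 235, 226 bp.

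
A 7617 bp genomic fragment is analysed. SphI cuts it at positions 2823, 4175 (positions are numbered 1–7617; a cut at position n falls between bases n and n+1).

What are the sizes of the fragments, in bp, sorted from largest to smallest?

3442, 2823, 1352 bp

Linear molecule, 2 cuts → 3 fragments:
  2823 − 0 = 2823 bp
  4175 − 2823 = 1352 bp
  7617 − 4175 = 3442 bp
Sorted largest to smallest: 3442, 2823, 1352 bp.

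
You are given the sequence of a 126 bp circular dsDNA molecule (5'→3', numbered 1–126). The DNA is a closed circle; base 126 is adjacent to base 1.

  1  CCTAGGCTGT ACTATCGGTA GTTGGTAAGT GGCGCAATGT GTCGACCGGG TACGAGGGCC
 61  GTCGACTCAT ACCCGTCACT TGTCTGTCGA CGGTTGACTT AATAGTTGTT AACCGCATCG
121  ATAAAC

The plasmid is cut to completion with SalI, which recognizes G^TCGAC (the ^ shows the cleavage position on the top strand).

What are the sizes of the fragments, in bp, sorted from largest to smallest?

81, 25, 20 bp

SalI sites (GTCGAC) start at positions 41, 61, 86.
SalI cuts after the first base of each site, so after positions 41, 61, 86.
Circular molecule, 3 cuts → 3 fragments:
  42–61 → 20 bp
  62–86 → 25 bp
  87–126 then 1–41 → 40 + 41 = 81 bp
Sorted largest to smallest: 81, 25, 20 bp.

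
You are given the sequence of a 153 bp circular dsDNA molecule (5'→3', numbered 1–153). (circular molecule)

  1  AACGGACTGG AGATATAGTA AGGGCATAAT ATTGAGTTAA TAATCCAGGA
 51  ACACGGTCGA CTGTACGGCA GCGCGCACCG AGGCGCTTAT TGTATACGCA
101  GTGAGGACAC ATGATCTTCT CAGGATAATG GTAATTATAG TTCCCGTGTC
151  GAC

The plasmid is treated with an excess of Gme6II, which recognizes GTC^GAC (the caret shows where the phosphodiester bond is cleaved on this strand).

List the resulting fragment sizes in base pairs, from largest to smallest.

Gme6II sites (GTCGAC) start at positions 56, 148.
Gme6II cuts after base 3 of each site, so after positions 58, 150.
Circular molecule, 2 cuts → 2 fragments:
  59–150 → 92 bp
  151–153 then 1–58 → 3 + 58 = 61 bp
Sorted largest to smallest: 92, 61 bp.

92, 61 bp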